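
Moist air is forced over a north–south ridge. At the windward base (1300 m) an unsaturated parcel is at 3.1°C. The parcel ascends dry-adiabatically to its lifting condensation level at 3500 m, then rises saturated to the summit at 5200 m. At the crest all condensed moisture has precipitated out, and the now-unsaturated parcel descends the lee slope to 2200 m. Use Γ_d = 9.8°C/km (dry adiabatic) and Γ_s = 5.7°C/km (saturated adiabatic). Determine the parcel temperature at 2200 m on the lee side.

Dry to 3500 m: -9.8 × 2.2 km = -21.56°C, so T = -18.46°C.
Saturated to 5200 m: -5.7 × 1.7 km = -9.69°C, so T = -28.15°C.
Dry descent to 2200 m: +9.8 × 3 km = +29.4°C, so T = 1.25°C.

1.25°C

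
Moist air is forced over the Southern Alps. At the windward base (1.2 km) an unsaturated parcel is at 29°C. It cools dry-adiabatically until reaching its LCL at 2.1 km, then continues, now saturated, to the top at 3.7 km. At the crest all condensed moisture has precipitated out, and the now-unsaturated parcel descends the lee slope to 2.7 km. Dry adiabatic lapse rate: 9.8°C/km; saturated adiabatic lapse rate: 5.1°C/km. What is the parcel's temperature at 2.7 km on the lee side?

From 1200 m to 2100 m (dry): cools by 9.8 × 0.9 = 8.82°C, giving 20.18°C.
From 2100 m to 3700 m (saturated): cools by 5.1 × 1.6 = 8.16°C, giving 12.02°C.
From 3700 m to 2700 m (dry descent): warms by 9.8 × 1 = 9.8°C, giving 21.82°C.

21.82°C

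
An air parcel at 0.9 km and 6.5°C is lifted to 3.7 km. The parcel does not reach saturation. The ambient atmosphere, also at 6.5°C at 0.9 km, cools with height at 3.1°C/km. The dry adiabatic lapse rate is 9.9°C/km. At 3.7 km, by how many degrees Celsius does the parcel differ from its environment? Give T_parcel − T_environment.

-19.04°C (parcel cooler than environment)

Parcel:
  900 → 3700 m (dry, 9.9°C/km): ΔT = -9.9 × 2.8 = -27.72°C → T = -21.22°C
Environment:
  900 → 3700 m (environment, 3.1°C/km): ΔT = -3.1 × 2.8 = -8.68°C → T = -2.18°C
T_parcel − T_env = -21.22 − (-2.18) = -19.04°C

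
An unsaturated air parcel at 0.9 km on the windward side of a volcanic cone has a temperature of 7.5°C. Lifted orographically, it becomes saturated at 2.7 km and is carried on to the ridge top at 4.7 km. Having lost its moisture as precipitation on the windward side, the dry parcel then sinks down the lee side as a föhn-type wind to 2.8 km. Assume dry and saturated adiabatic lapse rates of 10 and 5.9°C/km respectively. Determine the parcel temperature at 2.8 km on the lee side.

900–2700 m, dry: Δz = 1.8 km ⇒ ΔT = -18°C; T = -10.5°C
2700–4700 m, saturated: Δz = 2 km ⇒ ΔT = -11.8°C; T = -22.3°C
4700–2800 m, dry descent: Δz = 1.9 km ⇒ ΔT = +19°C; T = -3.3°C

-3.3°C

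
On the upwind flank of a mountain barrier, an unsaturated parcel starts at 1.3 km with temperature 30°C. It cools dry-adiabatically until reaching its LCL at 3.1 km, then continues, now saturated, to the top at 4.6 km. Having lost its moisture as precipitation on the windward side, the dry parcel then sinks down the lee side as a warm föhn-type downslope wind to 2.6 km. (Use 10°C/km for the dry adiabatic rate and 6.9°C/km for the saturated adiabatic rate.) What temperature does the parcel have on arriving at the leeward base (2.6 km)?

21.65°C

1300–3100 m, dry: Δz = 1.8 km ⇒ ΔT = -18°C; T = 12°C
3100–4600 m, saturated: Δz = 1.5 km ⇒ ΔT = -10.35°C; T = 1.65°C
4600–2600 m, dry descent: Δz = 2 km ⇒ ΔT = +20°C; T = 21.65°C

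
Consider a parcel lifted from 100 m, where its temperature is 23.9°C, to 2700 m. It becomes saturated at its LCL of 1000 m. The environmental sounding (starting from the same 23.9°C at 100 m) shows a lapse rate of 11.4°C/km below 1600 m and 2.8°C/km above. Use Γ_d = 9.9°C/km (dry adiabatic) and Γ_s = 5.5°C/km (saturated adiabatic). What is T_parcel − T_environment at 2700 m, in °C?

Parcel:
  100 → 1000 m (dry, 9.9°C/km): ΔT = -9.9 × 0.9 = -8.91°C → T = 14.99°C
  1000 → 2700 m (saturated, 5.5°C/km): ΔT = -5.5 × 1.7 = -9.35°C → T = 5.64°C
Environment:
  100 → 1600 m (environment, lower layer, 11.4°C/km): ΔT = -11.4 × 1.5 = -17.1°C → T = 6.8°C
  1600 → 2700 m (environment, upper layer, 2.8°C/km): ΔT = -2.8 × 1.1 = -3.08°C → T = 3.72°C
T_parcel − T_env = 5.64 − 3.72 = +1.92°C

+1.92°C (parcel warmer than environment)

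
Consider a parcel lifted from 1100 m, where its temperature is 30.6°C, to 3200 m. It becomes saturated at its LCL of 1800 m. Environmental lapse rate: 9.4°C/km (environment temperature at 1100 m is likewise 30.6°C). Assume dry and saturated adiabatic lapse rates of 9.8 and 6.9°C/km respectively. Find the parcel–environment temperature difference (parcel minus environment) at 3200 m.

Parcel:
  From 1100 m to 1800 m (dry): cools by 9.8 × 0.7 = 6.86°C, giving 23.74°C.
  From 1800 m to 3200 m (saturated): cools by 6.9 × 1.4 = 9.66°C, giving 14.08°C.
Environment:
  From 1100 m to 3200 m (environment): cools by 9.4 × 2.1 = 19.74°C, giving 10.86°C.
T_parcel − T_env = 14.08 − 10.86 = +3.22°C

+3.22°C (parcel warmer than environment)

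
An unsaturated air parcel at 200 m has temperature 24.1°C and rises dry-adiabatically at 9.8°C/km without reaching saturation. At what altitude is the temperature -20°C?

4700 m

Height above start = (24.1 − (-20)) / 9.8 = 4.5 km
Altitude = 200 m + 4500 m = 4700 m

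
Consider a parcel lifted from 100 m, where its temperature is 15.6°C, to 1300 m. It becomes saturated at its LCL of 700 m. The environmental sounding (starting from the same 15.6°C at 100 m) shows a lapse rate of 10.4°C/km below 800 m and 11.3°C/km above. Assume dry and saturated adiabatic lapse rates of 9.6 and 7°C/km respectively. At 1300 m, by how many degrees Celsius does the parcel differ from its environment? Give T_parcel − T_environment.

Parcel:
  100–700 m, dry: Δz = 0.6 km ⇒ ΔT = -5.76°C; T = 9.84°C
  700–1300 m, saturated: Δz = 0.6 km ⇒ ΔT = -4.2°C; T = 5.64°C
Environment:
  100–800 m, environment, lower layer: Δz = 0.7 km ⇒ ΔT = -7.28°C; T = 8.32°C
  800–1300 m, environment, upper layer: Δz = 0.5 km ⇒ ΔT = -5.65°C; T = 2.67°C
T_parcel − T_env = 5.64 − 2.67 = +2.97°C

+2.97°C (parcel warmer than environment)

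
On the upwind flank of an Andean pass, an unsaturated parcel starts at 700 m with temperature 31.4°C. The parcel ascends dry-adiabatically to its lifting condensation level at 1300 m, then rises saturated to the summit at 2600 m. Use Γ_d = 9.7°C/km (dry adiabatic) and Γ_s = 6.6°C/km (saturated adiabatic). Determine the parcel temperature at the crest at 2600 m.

700–1300 m, dry: Δz = 0.6 km ⇒ ΔT = -5.82°C; T = 25.58°C
1300–2600 m, saturated: Δz = 1.3 km ⇒ ΔT = -8.58°C; T = 17°C

17°C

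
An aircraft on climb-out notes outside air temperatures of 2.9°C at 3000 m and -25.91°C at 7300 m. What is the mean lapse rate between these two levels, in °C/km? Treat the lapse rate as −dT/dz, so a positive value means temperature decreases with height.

6.7°C/km

Γ = −ΔT/Δz = (2.9 − (-25.91)) / (7300 − 3000) m
  = 28.81°C / 4.3 km = 6.7°C/km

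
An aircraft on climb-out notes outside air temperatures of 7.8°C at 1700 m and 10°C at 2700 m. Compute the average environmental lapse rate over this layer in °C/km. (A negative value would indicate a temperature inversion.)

-2.2°C/km

Γ = −ΔT/Δz = (7.8 − 10) / (2700 − 1700) m
  = -2.2°C / 1 km = -2.2°C/km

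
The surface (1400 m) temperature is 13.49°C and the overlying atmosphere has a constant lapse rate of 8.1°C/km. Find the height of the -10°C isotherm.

4300 m

Height above start = (13.49 − (-10)) / 8.1 = 2.9 km
Altitude = 1400 m + 2900 m = 4300 m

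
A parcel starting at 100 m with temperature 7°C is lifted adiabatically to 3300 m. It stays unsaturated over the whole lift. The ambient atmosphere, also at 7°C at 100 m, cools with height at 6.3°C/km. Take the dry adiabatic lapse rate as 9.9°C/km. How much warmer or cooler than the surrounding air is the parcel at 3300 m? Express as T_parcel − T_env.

Parcel:
  100 → 3300 m (dry, 9.9°C/km): ΔT = -9.9 × 3.2 = -31.68°C → T = -24.68°C
Environment:
  100 → 3300 m (environment, 6.3°C/km): ΔT = -6.3 × 3.2 = -20.16°C → T = -13.16°C
T_parcel − T_env = -24.68 − (-13.16) = -11.52°C

-11.52°C (parcel cooler than environment)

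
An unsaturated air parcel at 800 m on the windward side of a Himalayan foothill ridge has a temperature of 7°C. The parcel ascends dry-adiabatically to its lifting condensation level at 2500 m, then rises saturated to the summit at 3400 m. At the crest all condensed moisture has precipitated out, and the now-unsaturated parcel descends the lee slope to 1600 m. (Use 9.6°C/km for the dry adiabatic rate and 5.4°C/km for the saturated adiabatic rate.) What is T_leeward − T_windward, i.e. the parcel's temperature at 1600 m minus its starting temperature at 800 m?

-3.9°C

800 → 2500 m (dry, 9.6°C/km): ΔT = -9.6 × 1.7 = -16.32°C → T = -9.32°C
2500 → 3400 m (saturated, 5.4°C/km): ΔT = -5.4 × 0.9 = -4.86°C → T = -14.18°C
3400 → 1600 m (dry descent, 9.6°C/km): ΔT = +9.6 × 1.8 = +17.28°C → T = 3.1°C
Net change vs windward start: 3.1 − 7 = -3.9°C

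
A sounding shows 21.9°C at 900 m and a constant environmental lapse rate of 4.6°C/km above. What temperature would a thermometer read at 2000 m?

Environmental to 2000 m: -4.6 × 1.1 km = -5.06°C, so T = 16.84°C.

16.84°C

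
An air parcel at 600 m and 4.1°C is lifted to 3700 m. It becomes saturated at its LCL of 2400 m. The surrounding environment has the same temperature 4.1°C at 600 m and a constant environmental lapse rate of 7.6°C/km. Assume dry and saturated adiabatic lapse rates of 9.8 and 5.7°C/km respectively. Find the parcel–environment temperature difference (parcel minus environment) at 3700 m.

-1.49°C (parcel cooler than environment)

Parcel:
  From 600 m to 2400 m (dry): cools by 9.8 × 1.8 = 17.64°C, giving -13.54°C.
  From 2400 m to 3700 m (saturated): cools by 5.7 × 1.3 = 7.41°C, giving -20.95°C.
Environment:
  From 600 m to 3700 m (environment): cools by 7.6 × 3.1 = 23.56°C, giving -19.46°C.
T_parcel − T_env = -20.95 − (-19.46) = -1.49°C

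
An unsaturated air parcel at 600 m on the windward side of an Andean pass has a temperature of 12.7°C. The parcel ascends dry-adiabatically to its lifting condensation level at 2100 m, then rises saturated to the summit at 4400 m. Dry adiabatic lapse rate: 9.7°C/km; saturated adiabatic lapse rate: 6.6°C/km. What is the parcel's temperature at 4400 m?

600–2100 m, dry: Δz = 1.5 km ⇒ ΔT = -14.55°C; T = -1.85°C
2100–4400 m, saturated: Δz = 2.3 km ⇒ ΔT = -15.18°C; T = -17.03°C

-17.03°C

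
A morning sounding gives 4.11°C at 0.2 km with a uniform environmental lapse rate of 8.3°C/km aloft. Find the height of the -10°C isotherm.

1.9 km

Height above start = (4.11 − (-10)) / 8.3 = 1.7 km
Altitude = 200 m + 1700 m = 1900 m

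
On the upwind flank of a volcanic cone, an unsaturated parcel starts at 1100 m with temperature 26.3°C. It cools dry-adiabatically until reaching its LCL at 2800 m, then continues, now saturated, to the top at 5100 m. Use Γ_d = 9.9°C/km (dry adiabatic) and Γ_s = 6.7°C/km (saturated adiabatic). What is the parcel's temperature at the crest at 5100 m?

From 1100 m to 2800 m (dry): cools by 9.9 × 1.7 = 16.83°C, giving 9.47°C.
From 2800 m to 5100 m (saturated): cools by 6.7 × 2.3 = 15.41°C, giving -5.94°C.

-5.94°C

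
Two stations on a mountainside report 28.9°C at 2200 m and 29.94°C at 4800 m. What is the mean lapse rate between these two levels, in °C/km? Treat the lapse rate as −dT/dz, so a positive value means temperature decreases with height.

-0.4°C/km

Γ = −ΔT/Δz = (28.9 − 29.94) / (4800 − 2200) m
  = -1.04°C / 2.6 km = -0.4°C/km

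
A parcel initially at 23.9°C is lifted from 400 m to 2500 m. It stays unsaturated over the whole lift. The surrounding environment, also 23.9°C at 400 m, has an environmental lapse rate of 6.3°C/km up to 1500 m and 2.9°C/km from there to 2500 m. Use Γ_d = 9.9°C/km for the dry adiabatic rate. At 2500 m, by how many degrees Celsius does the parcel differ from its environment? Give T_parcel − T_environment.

-10.96°C (parcel cooler than environment)

Parcel:
  400 → 2500 m (dry, 9.9°C/km): ΔT = -9.9 × 2.1 = -20.79°C → T = 3.11°C
Environment:
  400 → 1500 m (environment, lower layer, 6.3°C/km): ΔT = -6.3 × 1.1 = -6.93°C → T = 16.97°C
  1500 → 2500 m (environment, upper layer, 2.9°C/km): ΔT = -2.9 × 1 = -2.9°C → T = 14.07°C
T_parcel − T_env = 3.11 − 14.07 = -10.96°C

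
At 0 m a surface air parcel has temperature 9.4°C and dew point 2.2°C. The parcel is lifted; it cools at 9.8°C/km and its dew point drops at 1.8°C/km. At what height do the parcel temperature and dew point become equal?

T and T_d converge at 9.8 − 1.8 = 8°C per km
Height above start = (9.4 − 2.2) / 8 = 0.9 km
LCL altitude = 0 m + 900 m = 900 m

900 m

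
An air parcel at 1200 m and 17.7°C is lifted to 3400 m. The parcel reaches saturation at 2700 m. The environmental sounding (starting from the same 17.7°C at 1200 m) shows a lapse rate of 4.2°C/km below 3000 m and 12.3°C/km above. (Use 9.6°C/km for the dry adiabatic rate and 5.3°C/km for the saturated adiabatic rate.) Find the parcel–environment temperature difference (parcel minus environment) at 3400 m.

-5.63°C (parcel cooler than environment)

Parcel:
  From 1200 m to 2700 m (dry): cools by 9.6 × 1.5 = 14.4°C, giving 3.3°C.
  From 2700 m to 3400 m (saturated): cools by 5.3 × 0.7 = 3.71°C, giving -0.41°C.
Environment:
  From 1200 m to 3000 m (environment, lower layer): cools by 4.2 × 1.8 = 7.56°C, giving 10.14°C.
  From 3000 m to 3400 m (environment, upper layer): cools by 12.3 × 0.4 = 4.92°C, giving 5.22°C.
T_parcel − T_env = -0.41 − 5.22 = -5.63°C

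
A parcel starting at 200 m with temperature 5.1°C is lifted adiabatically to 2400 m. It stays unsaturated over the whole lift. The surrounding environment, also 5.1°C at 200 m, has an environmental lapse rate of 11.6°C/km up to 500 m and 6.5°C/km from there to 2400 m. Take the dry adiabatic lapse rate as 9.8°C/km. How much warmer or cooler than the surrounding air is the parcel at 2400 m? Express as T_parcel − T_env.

-5.73°C (parcel cooler than environment)

Parcel:
  Dry to 2400 m: -9.8 × 2.2 km = -21.56°C, so T = -16.46°C.
Environment:
  Environment, lower layer to 500 m: -11.6 × 0.3 km = -3.48°C, so T = 1.62°C.
  Environment, upper layer to 2400 m: -6.5 × 1.9 km = -12.35°C, so T = -10.73°C.
T_parcel − T_env = -16.46 − (-10.73) = -5.73°C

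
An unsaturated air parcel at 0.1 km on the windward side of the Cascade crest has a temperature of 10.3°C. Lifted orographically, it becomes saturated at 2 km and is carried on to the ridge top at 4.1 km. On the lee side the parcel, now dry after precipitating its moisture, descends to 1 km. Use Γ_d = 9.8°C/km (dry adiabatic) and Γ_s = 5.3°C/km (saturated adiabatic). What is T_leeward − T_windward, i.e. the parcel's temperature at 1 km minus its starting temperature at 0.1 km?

+0.63°C

100–2000 m, dry: Δz = 1.9 km ⇒ ΔT = -18.62°C; T = -8.32°C
2000–4100 m, saturated: Δz = 2.1 km ⇒ ΔT = -11.13°C; T = -19.45°C
4100–1000 m, dry descent: Δz = 3.1 km ⇒ ΔT = +30.38°C; T = 10.93°C
Net change vs windward start: 10.93 − 10.3 = +0.63°C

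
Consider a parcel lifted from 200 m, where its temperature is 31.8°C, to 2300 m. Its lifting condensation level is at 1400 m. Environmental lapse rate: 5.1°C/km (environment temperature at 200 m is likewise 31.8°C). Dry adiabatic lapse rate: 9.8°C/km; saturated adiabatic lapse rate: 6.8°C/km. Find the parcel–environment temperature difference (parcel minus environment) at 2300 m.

-7.17°C (parcel cooler than environment)

Parcel:
  From 200 m to 1400 m (dry): cools by 9.8 × 1.2 = 11.76°C, giving 20.04°C.
  From 1400 m to 2300 m (saturated): cools by 6.8 × 0.9 = 6.12°C, giving 13.92°C.
Environment:
  From 200 m to 2300 m (environment): cools by 5.1 × 2.1 = 10.71°C, giving 21.09°C.
T_parcel − T_env = 13.92 − 21.09 = -7.17°C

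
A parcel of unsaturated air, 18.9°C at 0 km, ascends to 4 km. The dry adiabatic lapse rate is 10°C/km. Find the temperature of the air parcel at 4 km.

0–4000 m, dry adiabatic: Δz = 4 km ⇒ ΔT = -40°C; T = -21.1°C

-21.1°C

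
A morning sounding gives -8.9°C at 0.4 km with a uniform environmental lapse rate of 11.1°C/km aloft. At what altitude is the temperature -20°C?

1.4 km

Height above start = (-8.9 − (-20)) / 11.1 = 1 km
Altitude = 400 m + 1000 m = 1400 m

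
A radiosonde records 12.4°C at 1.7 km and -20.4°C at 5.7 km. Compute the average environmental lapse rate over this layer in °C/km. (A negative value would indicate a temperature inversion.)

8.2°C/km

Γ = −ΔT/Δz = (12.4 − (-20.4)) / (5700 − 1700) m
  = 32.8°C / 4 km = 8.2°C/km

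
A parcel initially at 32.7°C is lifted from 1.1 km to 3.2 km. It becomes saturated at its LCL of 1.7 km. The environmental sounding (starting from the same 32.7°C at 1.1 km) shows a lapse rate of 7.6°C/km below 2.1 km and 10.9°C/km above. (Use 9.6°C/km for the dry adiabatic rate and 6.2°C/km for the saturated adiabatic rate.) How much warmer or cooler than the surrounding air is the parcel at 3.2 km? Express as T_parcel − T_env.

+4.53°C (parcel warmer than environment)

Parcel:
  From 1100 m to 1700 m (dry): cools by 9.6 × 0.6 = 5.76°C, giving 26.94°C.
  From 1700 m to 3200 m (saturated): cools by 6.2 × 1.5 = 9.3°C, giving 17.64°C.
Environment:
  From 1100 m to 2100 m (environment, lower layer): cools by 7.6 × 1 = 7.6°C, giving 25.1°C.
  From 2100 m to 3200 m (environment, upper layer): cools by 10.9 × 1.1 = 11.99°C, giving 13.11°C.
T_parcel − T_env = 17.64 − 13.11 = +4.53°C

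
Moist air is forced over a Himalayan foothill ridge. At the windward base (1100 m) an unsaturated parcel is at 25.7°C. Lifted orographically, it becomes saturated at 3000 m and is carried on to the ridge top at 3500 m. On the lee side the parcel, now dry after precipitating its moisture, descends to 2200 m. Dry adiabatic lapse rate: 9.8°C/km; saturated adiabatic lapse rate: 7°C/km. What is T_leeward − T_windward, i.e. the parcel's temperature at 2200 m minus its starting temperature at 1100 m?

1100–3000 m, dry: Δz = 1.9 km ⇒ ΔT = -18.62°C; T = 7.08°C
3000–3500 m, saturated: Δz = 0.5 km ⇒ ΔT = -3.5°C; T = 3.58°C
3500–2200 m, dry descent: Δz = 1.3 km ⇒ ΔT = +12.74°C; T = 16.32°C
Net change vs windward start: 16.32 − 25.7 = -9.38°C

-9.38°C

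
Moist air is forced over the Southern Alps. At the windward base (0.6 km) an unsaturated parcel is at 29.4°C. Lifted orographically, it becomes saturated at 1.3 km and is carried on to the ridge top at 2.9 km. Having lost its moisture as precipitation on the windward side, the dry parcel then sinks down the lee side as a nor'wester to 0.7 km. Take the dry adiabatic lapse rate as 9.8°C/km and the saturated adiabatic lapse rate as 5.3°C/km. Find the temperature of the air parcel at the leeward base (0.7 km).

600–1300 m, dry: Δz = 0.7 km ⇒ ΔT = -6.86°C; T = 22.54°C
1300–2900 m, saturated: Δz = 1.6 km ⇒ ΔT = -8.48°C; T = 14.06°C
2900–700 m, dry descent: Δz = 2.2 km ⇒ ΔT = +21.56°C; T = 35.62°C

35.62°C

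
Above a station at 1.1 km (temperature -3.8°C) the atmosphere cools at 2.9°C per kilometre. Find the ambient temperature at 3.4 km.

-10.47°C

Environmental to 3400 m: -2.9 × 2.3 km = -6.67°C, so T = -10.47°C.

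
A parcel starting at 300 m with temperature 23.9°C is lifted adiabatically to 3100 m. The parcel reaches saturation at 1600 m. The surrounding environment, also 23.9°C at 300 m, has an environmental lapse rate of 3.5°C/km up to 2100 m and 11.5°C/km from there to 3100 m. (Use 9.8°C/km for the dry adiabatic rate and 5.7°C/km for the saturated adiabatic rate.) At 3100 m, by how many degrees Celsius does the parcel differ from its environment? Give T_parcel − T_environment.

Parcel:
  300 → 1600 m (dry, 9.8°C/km): ΔT = -9.8 × 1.3 = -12.74°C → T = 11.16°C
  1600 → 3100 m (saturated, 5.7°C/km): ΔT = -5.7 × 1.5 = -8.55°C → T = 2.61°C
Environment:
  300 → 2100 m (environment, lower layer, 3.5°C/km): ΔT = -3.5 × 1.8 = -6.3°C → T = 17.6°C
  2100 → 3100 m (environment, upper layer, 11.5°C/km): ΔT = -11.5 × 1 = -11.5°C → T = 6.1°C
T_parcel − T_env = 2.61 − 6.1 = -3.49°C

-3.49°C (parcel cooler than environment)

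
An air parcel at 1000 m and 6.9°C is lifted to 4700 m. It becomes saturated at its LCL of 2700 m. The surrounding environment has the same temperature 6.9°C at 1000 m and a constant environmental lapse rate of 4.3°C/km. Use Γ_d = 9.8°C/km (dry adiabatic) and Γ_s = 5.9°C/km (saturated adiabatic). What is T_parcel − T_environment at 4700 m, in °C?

-12.55°C (parcel cooler than environment)

Parcel:
  1000 → 2700 m (dry, 9.8°C/km): ΔT = -9.8 × 1.7 = -16.66°C → T = -9.76°C
  2700 → 4700 m (saturated, 5.9°C/km): ΔT = -5.9 × 2 = -11.8°C → T = -21.56°C
Environment:
  1000 → 4700 m (environment, 4.3°C/km): ΔT = -4.3 × 3.7 = -15.91°C → T = -9.01°C
T_parcel − T_env = -21.56 − (-9.01) = -12.55°C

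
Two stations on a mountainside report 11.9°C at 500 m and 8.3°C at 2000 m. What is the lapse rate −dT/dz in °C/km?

Γ = −ΔT/Δz = (11.9 − 8.3) / (2000 − 500) m
  = 3.6°C / 1.5 km = 2.4°C/km

2.4°C/km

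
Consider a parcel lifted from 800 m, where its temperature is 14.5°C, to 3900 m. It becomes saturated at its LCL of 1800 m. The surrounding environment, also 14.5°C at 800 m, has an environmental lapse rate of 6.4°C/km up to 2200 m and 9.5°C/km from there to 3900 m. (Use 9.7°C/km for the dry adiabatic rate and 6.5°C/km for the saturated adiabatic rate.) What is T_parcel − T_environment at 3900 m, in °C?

Parcel:
  800 → 1800 m (dry, 9.7°C/km): ΔT = -9.7 × 1 = -9.7°C → T = 4.8°C
  1800 → 3900 m (saturated, 6.5°C/km): ΔT = -6.5 × 2.1 = -13.65°C → T = -8.85°C
Environment:
  800 → 2200 m (environment, lower layer, 6.4°C/km): ΔT = -6.4 × 1.4 = -8.96°C → T = 5.54°C
  2200 → 3900 m (environment, upper layer, 9.5°C/km): ΔT = -9.5 × 1.7 = -16.15°C → T = -10.61°C
T_parcel − T_env = -8.85 − (-10.61) = +1.76°C

+1.76°C (parcel warmer than environment)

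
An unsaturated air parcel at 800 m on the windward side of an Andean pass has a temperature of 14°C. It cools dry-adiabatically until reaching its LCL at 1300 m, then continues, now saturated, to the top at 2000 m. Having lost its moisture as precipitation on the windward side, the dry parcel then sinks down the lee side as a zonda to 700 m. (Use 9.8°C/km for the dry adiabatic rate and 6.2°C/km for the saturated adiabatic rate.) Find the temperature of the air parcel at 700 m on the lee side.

800–1300 m, dry: Δz = 0.5 km ⇒ ΔT = -4.9°C; T = 9.1°C
1300–2000 m, saturated: Δz = 0.7 km ⇒ ΔT = -4.34°C; T = 4.76°C
2000–700 m, dry descent: Δz = 1.3 km ⇒ ΔT = +12.74°C; T = 17.5°C

17.5°C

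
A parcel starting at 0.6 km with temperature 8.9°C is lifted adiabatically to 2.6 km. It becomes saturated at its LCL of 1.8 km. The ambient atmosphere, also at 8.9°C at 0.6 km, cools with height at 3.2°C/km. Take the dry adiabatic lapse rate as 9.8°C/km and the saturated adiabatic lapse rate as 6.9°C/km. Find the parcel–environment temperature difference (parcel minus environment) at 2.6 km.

Parcel:
  From 600 m to 1800 m (dry): cools by 9.8 × 1.2 = 11.76°C, giving -2.86°C.
  From 1800 m to 2600 m (saturated): cools by 6.9 × 0.8 = 5.52°C, giving -8.38°C.
Environment:
  From 600 m to 2600 m (environment): cools by 3.2 × 2 = 6.4°C, giving 2.5°C.
T_parcel − T_env = -8.38 − 2.5 = -10.88°C

-10.88°C (parcel cooler than environment)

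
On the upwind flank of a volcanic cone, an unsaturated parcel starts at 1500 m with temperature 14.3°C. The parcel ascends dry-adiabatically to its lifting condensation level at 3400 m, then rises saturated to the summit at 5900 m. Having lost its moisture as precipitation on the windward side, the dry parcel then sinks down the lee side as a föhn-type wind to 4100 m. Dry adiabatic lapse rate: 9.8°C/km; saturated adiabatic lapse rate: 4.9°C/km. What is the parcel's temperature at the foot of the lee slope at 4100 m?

1.07°C

Dry to 3400 m: -9.8 × 1.9 km = -18.62°C, so T = -4.32°C.
Saturated to 5900 m: -4.9 × 2.5 km = -12.25°C, so T = -16.57°C.
Dry descent to 4100 m: +9.8 × 1.8 km = +17.64°C, so T = 1.07°C.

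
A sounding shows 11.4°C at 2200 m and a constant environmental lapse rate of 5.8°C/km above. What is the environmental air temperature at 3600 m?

From 2200 m to 3600 m (environmental): cools by 5.8 × 1.4 = 8.12°C, giving 3.28°C.

3.28°C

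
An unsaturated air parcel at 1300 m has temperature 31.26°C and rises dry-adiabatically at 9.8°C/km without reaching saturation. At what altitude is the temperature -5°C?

Height above start = (31.26 − (-5)) / 9.8 = 3.7 km
Altitude = 1300 m + 3700 m = 5000 m

5000 m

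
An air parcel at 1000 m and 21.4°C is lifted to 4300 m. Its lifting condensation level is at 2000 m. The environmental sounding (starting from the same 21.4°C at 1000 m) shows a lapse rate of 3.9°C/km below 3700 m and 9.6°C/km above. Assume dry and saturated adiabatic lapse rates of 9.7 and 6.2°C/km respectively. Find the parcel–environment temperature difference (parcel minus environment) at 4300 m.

-7.67°C (parcel cooler than environment)

Parcel:
  1000 → 2000 m (dry, 9.7°C/km): ΔT = -9.7 × 1 = -9.7°C → T = 11.7°C
  2000 → 4300 m (saturated, 6.2°C/km): ΔT = -6.2 × 2.3 = -14.26°C → T = -2.56°C
Environment:
  1000 → 3700 m (environment, lower layer, 3.9°C/km): ΔT = -3.9 × 2.7 = -10.53°C → T = 10.87°C
  3700 → 4300 m (environment, upper layer, 9.6°C/km): ΔT = -9.6 × 0.6 = -5.76°C → T = 5.11°C
T_parcel − T_env = -2.56 − 5.11 = -7.67°C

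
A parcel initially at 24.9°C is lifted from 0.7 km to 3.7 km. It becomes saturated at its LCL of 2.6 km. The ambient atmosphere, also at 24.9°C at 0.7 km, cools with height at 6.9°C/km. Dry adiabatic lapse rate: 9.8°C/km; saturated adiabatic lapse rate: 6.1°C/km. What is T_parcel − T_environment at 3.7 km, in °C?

Parcel:
  Dry to 2600 m: -9.8 × 1.9 km = -18.62°C, so T = 6.28°C.
  Saturated to 3700 m: -6.1 × 1.1 km = -6.71°C, so T = -0.43°C.
Environment:
  Environment to 3700 m: -6.9 × 3 km = -20.7°C, so T = 4.2°C.
T_parcel − T_env = -0.43 − 4.2 = -4.63°C

-4.63°C (parcel cooler than environment)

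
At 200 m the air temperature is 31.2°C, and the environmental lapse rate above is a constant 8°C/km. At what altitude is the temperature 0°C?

4100 m

Height above start = (31.2 − 0) / 8 = 3.9 km
Altitude = 200 m + 3900 m = 4100 m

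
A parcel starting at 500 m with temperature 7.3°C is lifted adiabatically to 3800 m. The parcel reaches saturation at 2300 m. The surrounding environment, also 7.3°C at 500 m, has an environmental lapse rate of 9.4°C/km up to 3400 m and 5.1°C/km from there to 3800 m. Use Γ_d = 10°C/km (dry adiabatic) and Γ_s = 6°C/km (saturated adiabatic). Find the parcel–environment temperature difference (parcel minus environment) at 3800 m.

Parcel:
  From 500 m to 2300 m (dry): cools by 10 × 1.8 = 18°C, giving -10.7°C.
  From 2300 m to 3800 m (saturated): cools by 6 × 1.5 = 9°C, giving -19.7°C.
Environment:
  From 500 m to 3400 m (environment, lower layer): cools by 9.4 × 2.9 = 27.26°C, giving -19.96°C.
  From 3400 m to 3800 m (environment, upper layer): cools by 5.1 × 0.4 = 2.04°C, giving -22°C.
T_parcel − T_env = -19.7 − (-22) = +2.3°C

+2.3°C (parcel warmer than environment)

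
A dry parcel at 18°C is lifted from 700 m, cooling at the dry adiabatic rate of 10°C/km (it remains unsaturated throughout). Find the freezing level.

Height above start = (18 − 0) / 10 = 1.8 km
Altitude = 700 m + 1800 m = 2500 m

2500 m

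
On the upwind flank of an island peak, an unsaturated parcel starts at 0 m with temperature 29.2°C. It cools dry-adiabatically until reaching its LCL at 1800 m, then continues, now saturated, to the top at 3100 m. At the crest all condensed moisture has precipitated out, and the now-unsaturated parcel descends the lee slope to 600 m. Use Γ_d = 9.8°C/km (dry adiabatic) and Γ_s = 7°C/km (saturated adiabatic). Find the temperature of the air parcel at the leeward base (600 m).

0–1800 m, dry: Δz = 1.8 km ⇒ ΔT = -17.64°C; T = 11.56°C
1800–3100 m, saturated: Δz = 1.3 km ⇒ ΔT = -9.1°C; T = 2.46°C
3100–600 m, dry descent: Δz = 2.5 km ⇒ ΔT = +24.5°C; T = 26.96°C

26.96°C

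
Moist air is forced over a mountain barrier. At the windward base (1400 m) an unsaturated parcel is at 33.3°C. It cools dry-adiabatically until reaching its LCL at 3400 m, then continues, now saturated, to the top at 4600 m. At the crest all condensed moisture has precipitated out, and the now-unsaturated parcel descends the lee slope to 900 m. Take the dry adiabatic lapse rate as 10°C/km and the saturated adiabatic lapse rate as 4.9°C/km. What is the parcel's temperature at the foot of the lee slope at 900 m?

From 1400 m to 3400 m (dry): cools by 10 × 2 = 20°C, giving 13.3°C.
From 3400 m to 4600 m (saturated): cools by 4.9 × 1.2 = 5.88°C, giving 7.42°C.
From 4600 m to 900 m (dry descent): warms by 10 × 3.7 = 37°C, giving 44.42°C.

44.42°C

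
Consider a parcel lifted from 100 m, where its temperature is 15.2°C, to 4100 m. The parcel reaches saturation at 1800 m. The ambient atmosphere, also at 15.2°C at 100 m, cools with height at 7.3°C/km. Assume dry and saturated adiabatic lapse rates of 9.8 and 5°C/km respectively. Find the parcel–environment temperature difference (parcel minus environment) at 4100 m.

Parcel:
  Dry to 1800 m: -9.8 × 1.7 km = -16.66°C, so T = -1.46°C.
  Saturated to 4100 m: -5 × 2.3 km = -11.5°C, so T = -12.96°C.
Environment:
  Environment to 4100 m: -7.3 × 4 km = -29.2°C, so T = -14°C.
T_parcel − T_env = -12.96 − (-14) = +1.04°C

+1.04°C (parcel warmer than environment)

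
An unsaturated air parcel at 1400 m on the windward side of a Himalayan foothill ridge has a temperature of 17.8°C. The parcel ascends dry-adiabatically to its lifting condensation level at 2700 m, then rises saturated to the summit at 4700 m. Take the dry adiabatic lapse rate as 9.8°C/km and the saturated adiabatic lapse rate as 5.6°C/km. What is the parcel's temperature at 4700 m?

Dry to 2700 m: -9.8 × 1.3 km = -12.74°C, so T = 5.06°C.
Saturated to 4700 m: -5.6 × 2 km = -11.2°C, so T = -6.14°C.

-6.14°C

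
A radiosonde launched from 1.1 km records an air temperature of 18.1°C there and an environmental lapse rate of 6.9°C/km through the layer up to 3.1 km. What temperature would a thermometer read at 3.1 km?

4.3°C

Environmental to 3100 m: -6.9 × 2 km = -13.8°C, so T = 4.3°C.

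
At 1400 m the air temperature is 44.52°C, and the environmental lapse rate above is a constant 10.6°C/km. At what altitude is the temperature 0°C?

Height above start = (44.52 − 0) / 10.6 = 4.2 km
Altitude = 1400 m + 4200 m = 5600 m

5600 m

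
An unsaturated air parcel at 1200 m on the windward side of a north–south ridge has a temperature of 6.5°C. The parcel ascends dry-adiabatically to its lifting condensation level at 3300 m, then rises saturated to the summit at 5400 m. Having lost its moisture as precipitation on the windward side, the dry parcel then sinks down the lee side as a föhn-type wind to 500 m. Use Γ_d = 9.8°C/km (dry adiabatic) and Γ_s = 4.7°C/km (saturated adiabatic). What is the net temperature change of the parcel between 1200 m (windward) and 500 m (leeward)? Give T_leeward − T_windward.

+17.57°C

1200–3300 m, dry: Δz = 2.1 km ⇒ ΔT = -20.58°C; T = -14.08°C
3300–5400 m, saturated: Δz = 2.1 km ⇒ ΔT = -9.87°C; T = -23.95°C
5400–500 m, dry descent: Δz = 4.9 km ⇒ ΔT = +48.02°C; T = 24.07°C
Net change vs windward start: 24.07 − 6.5 = +17.57°C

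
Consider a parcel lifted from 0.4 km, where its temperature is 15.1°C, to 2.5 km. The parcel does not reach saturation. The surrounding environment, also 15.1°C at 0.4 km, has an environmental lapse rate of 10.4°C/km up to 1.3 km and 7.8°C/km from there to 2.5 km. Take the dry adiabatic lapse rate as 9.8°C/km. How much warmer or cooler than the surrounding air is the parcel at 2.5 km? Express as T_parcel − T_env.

Parcel:
  400–2500 m, dry: Δz = 2.1 km ⇒ ΔT = -20.58°C; T = -5.48°C
Environment:
  400–1300 m, environment, lower layer: Δz = 0.9 km ⇒ ΔT = -9.36°C; T = 5.74°C
  1300–2500 m, environment, upper layer: Δz = 1.2 km ⇒ ΔT = -9.36°C; T = -3.62°C
T_parcel − T_env = -5.48 − (-3.62) = -1.86°C

-1.86°C (parcel cooler than environment)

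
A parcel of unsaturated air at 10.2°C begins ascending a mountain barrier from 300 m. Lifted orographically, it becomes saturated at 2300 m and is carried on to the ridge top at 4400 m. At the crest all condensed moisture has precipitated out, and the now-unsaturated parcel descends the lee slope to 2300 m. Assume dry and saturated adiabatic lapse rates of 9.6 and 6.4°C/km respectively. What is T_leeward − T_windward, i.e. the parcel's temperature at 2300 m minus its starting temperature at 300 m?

-12.48°C

300 → 2300 m (dry, 9.6°C/km): ΔT = -9.6 × 2 = -19.2°C → T = -9°C
2300 → 4400 m (saturated, 6.4°C/km): ΔT = -6.4 × 2.1 = -13.44°C → T = -22.44°C
4400 → 2300 m (dry descent, 9.6°C/km): ΔT = +9.6 × 2.1 = +20.16°C → T = -2.28°C
Net change vs windward start: -2.28 − 10.2 = -12.48°C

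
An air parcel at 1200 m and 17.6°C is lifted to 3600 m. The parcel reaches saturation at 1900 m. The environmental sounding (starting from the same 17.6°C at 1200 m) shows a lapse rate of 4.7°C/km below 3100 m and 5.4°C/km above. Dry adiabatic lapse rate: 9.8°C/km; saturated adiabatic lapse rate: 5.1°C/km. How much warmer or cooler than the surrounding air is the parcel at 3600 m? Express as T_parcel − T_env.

Parcel:
  1200 → 1900 m (dry, 9.8°C/km): ΔT = -9.8 × 0.7 = -6.86°C → T = 10.74°C
  1900 → 3600 m (saturated, 5.1°C/km): ΔT = -5.1 × 1.7 = -8.67°C → T = 2.07°C
Environment:
  1200 → 3100 m (environment, lower layer, 4.7°C/km): ΔT = -4.7 × 1.9 = -8.93°C → T = 8.67°C
  3100 → 3600 m (environment, upper layer, 5.4°C/km): ΔT = -5.4 × 0.5 = -2.7°C → T = 5.97°C
T_parcel − T_env = 2.07 − 5.97 = -3.9°C

-3.9°C (parcel cooler than environment)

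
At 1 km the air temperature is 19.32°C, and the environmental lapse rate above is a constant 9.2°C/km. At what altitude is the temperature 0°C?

3.1 km

Height above start = (19.32 − 0) / 9.2 = 2.1 km
Altitude = 1000 m + 2100 m = 3100 m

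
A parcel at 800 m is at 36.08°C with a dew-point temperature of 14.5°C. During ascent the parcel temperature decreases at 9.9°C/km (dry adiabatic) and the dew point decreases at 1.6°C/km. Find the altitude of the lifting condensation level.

3400 m

T and T_d converge at 9.9 − 1.6 = 8.3°C per km
Height above start = (36.08 − 14.5) / 8.3 = 2.6 km
LCL altitude = 800 m + 2600 m = 3400 m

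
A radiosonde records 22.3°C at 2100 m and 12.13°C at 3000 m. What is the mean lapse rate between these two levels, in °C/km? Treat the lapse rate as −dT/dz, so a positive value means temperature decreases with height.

11.3°C/km

Γ = −ΔT/Δz = (22.3 − 12.13) / (3000 − 2100) m
  = 10.17°C / 0.9 km = 11.3°C/km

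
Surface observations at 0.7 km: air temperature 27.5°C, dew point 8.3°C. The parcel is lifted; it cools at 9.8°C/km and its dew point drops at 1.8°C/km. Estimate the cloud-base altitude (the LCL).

T and T_d converge at 9.8 − 1.8 = 8°C per km
Height above start = (27.5 − 8.3) / 8 = 2.4 km
LCL altitude = 700 m + 2400 m = 3100 m

3.1 km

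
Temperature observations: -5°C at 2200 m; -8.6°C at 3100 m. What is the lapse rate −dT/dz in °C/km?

Γ = −ΔT/Δz = (-5 − (-8.6)) / (3100 − 2200) m
  = 3.6°C / 0.9 km = 4°C/km

4°C/km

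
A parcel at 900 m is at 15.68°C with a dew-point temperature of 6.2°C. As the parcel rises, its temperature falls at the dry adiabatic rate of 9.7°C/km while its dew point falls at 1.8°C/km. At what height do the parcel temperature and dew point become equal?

2100 m

T and T_d converge at 9.7 − 1.8 = 7.9°C per km
Height above start = (15.68 − 6.2) / 7.9 = 1.2 km
LCL altitude = 900 m + 1200 m = 2100 m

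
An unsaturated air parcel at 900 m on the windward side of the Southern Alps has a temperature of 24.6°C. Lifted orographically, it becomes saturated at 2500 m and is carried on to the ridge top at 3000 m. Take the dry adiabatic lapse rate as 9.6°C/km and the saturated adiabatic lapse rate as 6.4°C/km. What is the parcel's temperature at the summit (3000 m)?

900 → 2500 m (dry, 9.6°C/km): ΔT = -9.6 × 1.6 = -15.36°C → T = 9.24°C
2500 → 3000 m (saturated, 6.4°C/km): ΔT = -6.4 × 0.5 = -3.2°C → T = 6.04°C

6.04°C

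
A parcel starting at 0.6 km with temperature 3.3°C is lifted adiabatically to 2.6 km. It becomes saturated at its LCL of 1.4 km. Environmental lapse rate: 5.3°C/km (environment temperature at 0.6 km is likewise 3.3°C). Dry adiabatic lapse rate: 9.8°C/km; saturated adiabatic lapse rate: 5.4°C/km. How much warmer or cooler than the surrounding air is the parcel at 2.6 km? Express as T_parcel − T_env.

Parcel:
  From 600 m to 1400 m (dry): cools by 9.8 × 0.8 = 7.84°C, giving -4.54°C.
  From 1400 m to 2600 m (saturated): cools by 5.4 × 1.2 = 6.48°C, giving -11.02°C.
Environment:
  From 600 m to 2600 m (environment): cools by 5.3 × 2 = 10.6°C, giving -7.3°C.
T_parcel − T_env = -11.02 − (-7.3) = -3.72°C

-3.72°C (parcel cooler than environment)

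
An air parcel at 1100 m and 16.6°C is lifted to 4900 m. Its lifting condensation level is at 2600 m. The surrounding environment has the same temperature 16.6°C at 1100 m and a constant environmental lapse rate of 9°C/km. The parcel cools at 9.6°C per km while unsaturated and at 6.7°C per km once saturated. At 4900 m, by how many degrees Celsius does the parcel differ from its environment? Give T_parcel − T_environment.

Parcel:
  1100–2600 m, dry: Δz = 1.5 km ⇒ ΔT = -14.4°C; T = 2.2°C
  2600–4900 m, saturated: Δz = 2.3 km ⇒ ΔT = -15.41°C; T = -13.21°C
Environment:
  1100–4900 m, environment: Δz = 3.8 km ⇒ ΔT = -34.2°C; T = -17.6°C
T_parcel − T_env = -13.21 − (-17.6) = +4.39°C

+4.39°C (parcel warmer than environment)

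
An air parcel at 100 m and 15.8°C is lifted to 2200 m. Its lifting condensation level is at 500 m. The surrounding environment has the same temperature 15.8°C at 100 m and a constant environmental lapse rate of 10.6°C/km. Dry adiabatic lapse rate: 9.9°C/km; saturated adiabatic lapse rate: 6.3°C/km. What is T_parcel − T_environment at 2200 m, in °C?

Parcel:
  Dry to 500 m: -9.9 × 0.4 km = -3.96°C, so T = 11.84°C.
  Saturated to 2200 m: -6.3 × 1.7 km = -10.71°C, so T = 1.13°C.
Environment:
  Environment to 2200 m: -10.6 × 2.1 km = -22.26°C, so T = -6.46°C.
T_parcel − T_env = 1.13 − (-6.46) = +7.59°C

+7.59°C (parcel warmer than environment)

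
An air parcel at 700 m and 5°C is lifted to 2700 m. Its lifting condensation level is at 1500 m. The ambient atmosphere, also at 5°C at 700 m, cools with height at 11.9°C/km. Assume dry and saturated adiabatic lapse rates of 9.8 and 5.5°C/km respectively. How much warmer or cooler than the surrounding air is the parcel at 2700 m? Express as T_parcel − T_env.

+9.36°C (parcel warmer than environment)

Parcel:
  700–1500 m, dry: Δz = 0.8 km ⇒ ΔT = -7.84°C; T = -2.84°C
  1500–2700 m, saturated: Δz = 1.2 km ⇒ ΔT = -6.6°C; T = -9.44°C
Environment:
  700–2700 m, environment: Δz = 2 km ⇒ ΔT = -23.8°C; T = -18.8°C
T_parcel − T_env = -9.44 − (-18.8) = +9.36°C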